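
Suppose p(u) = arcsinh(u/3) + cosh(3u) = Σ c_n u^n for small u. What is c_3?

-1/162

Expand each term separately and add.
p(0) = 1
p′(0) = 1/3
p′′(0) = 9
p′′′(0) = -1/27
Then c_k = p^(k)(0)/k! gives each Taylor coefficient.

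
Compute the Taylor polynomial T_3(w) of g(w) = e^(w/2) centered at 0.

w^3/48 + w^2/8 + w/2 + 1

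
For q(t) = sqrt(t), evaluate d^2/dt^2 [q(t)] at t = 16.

Compute the successive derivatives at the expansion point and divide by k!.
The coefficient of (t - 16)^2 in the expansion is -1/512, so q′′(16) = 2! * (-1/512) = -1/256.

-1/256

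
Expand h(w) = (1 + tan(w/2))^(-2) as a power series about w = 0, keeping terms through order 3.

Let u equal the inner series; expand the outer function in u and truncate.
h(0) = 1
h′(0) = -1
h′′(0) = 3/2
h′′′(0) = -7/2

-7*w^3/12 + 3*w^2/4 - w + 1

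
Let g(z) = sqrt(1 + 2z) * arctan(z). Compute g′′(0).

Expand each factor separately, then convolve coefficients.
The coefficient of z^2 in the expansion is 1, so g′′(0) = 2! * (1) = 2.

2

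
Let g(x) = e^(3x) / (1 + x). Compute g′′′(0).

Expand each factor separately, then convolve coefficients.
From the series, [x^3] g = 2; multiply by 3! = 6 to get 12.

12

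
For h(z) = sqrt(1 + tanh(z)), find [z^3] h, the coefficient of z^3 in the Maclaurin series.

Plug the Maclaurin series of the inner function into that of the outer and collect terms.
h(0) = 1
h′(0) = 1/2
h′′(0) = -1/4
h′′′(0) = -5/8

-5/48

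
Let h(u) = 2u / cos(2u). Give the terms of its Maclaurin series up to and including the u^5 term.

Write the quotient as an unknown series and match coefficients against numerator = denominator · series.
[u^0] = 0;  [u^1] = 2;  [u^2] = 0;  [u^3] = 4;  [u^4] = 0;  [u^5] = 20/3.

20*u^5/3 + 4*u^3 + 2*u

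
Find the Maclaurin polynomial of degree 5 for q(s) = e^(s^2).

s^4/2 + s^2 + 1

[s^0] = 1;  [s^1] = 0;  [s^2] = 1;  [s^3] = 0;  [s^4] = 1/2;  [s^5] = 0.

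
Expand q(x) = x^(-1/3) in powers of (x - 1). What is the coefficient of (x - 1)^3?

[(x - 1)^0] = 1;  [(x - 1)^1] = -1/3;  [(x - 1)^2] = 2/9;  [(x - 1)^3] = -14/81.

-14/81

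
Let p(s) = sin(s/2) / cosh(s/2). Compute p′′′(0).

-1/2

Invert the denominator's series and multiply.
The coefficient of s^3 in the expansion is -1/12, so p′′′(0) = 3! * (-1/12) = -1/2.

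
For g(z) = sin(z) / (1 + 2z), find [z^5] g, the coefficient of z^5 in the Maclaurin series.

Expand each factor separately, then convolve coefficients.
g(0) = 0
g′(0) = 1
g′′(0) = -4
g′′′(0) = 23
g^(4)(0) = -184
g^(5)(0) = 1841
Dividing each by k! gives the coefficients c_0, ..., c_5.

1841/120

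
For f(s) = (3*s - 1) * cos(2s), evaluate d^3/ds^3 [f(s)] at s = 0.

Distribute the polynomial across the series and collect like powers.
The coefficient of s^3 in the expansion is -6, so f′′′(0) = 3! * (-6) = -36.

-36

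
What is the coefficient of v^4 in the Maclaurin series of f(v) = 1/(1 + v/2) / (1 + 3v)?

1555/16

Expand each factor separately, then convolve coefficients.
f(0) = 1
f′(0) = -7/2
f′′(0) = 43/2
f′′′(0) = -777/4
f^(4)(0) = 4665/2
Then c_k = f^(k)(0)/k! gives each Taylor coefficient.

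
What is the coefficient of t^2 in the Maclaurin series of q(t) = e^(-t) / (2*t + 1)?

Use 1/(1 - r) = Σ r^k on the denominator, then take the Cauchy product.
q(0) = 1
q′(0) = -3
q′′(0) = 13
Then c_k = q^(k)(0)/k! gives each Taylor coefficient.

13/2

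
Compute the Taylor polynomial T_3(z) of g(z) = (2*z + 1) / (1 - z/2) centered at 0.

Multiply each power in the prefactor through the base expansion.

5*z^3/8 + 5*z^2/4 + 5*z/2 + 1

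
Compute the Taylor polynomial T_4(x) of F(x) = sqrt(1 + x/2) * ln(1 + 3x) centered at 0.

Expand each factor separately, then convolve coefficients.
F(0) = 0
F′(0) = 3
F′′(0) = -15/2
F′′′(0) = 747/16
F^(4)(0) = -6849/16

-2283*x^4/128 + 249*x^3/32 - 15*x^2/4 + 3*x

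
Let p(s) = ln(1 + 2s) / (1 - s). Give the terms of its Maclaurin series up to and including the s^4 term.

Use 1/(1 - r) = Σ r^k on the denominator, then take the Cauchy product.
[s^0] = 0;  [s^1] = 2;  [s^2] = 0;  [s^3] = 8/3;  [s^4] = -4/3.

-4*s^4/3 + 8*s^3/3 + 2*s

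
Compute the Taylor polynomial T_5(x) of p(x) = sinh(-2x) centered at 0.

Differentiate repeatedly and evaluate at the center.
[x^0] = 0;  [x^1] = -2;  [x^2] = 0;  [x^3] = -4/3;  [x^4] = 0;  [x^5] = -4/15.

-4*x^5/15 - 4*x^3/3 - 2*x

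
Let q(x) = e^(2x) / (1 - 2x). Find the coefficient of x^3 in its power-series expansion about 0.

Expand each factor separately, then convolve coefficients.

64/3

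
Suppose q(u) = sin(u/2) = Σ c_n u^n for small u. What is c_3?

Compute the successive derivatives at the expansion point and divide by k!.
q(0) = 0
q′(0) = 1/2
q′′(0) = 0
q′′′(0) = -1/8
Then c_k = q^(k)(0)/k! gives each Taylor coefficient.

-1/48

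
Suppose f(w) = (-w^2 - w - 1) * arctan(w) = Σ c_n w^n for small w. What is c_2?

-1

Distribute the polynomial across the series and collect like powers.
[w^0] = 0;  [w^1] = -1;  [w^2] = -1.
So c_2 = f′′(0)/2! = -1.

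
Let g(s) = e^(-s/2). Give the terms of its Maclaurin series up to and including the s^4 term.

s^4/384 - s^3/48 + s^2/8 - s/2 + 1

g(0) = 1
g′(0) = -1/2
g′′(0) = 1/4
g′′′(0) = -1/8
g^(4)(0) = 1/16
Dividing each by k! gives the coefficients c_0, ..., c_4.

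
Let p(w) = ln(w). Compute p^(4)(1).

-6

The coefficient of (w - 1)^4 in the expansion is -1/4, so p^(4)(1) = 4! * (-1/4) = -6.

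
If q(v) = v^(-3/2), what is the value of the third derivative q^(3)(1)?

Use the known series and substitute for the argument.
From the series, [(v - 1)^3] q = -35/16; multiply by 3! = 6 to get -105/8.

-105/8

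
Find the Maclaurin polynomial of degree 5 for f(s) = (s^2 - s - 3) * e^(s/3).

Distribute the polynomial across the series and collect like powers.

s^5/180 + 31*s^4/648 + 7*s^3/27 + s^2/2 - 2*s - 3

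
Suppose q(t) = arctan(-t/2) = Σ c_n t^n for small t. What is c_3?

Apply the Taylor formula c_k = f^(k)(a)/k!.
[t^0] = 0;  [t^1] = -1/2;  [t^2] = 0;  [t^3] = 1/24.

1/24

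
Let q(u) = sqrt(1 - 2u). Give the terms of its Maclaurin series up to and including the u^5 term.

-7*u^5/8 - 5*u^4/8 - u^3/2 - u^2/2 - u + 1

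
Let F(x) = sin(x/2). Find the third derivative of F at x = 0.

From the series, [x^3] F = -1/48; multiply by 3! = 6 to get -1/8.

-1/8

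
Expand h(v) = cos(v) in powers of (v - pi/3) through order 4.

(v - pi/3)^4/48 + sqrt(3)*(v - pi/3)^3/12 - (v - pi/3)^2/4 - sqrt(3)*(v - pi/3)/2 + 1/2

Apply the Taylor formula c_k = f^(k)(a)/k!.
[(v - pi/3)^0] = 1/2;  [(v - pi/3)^1] = -sqrt(3)/2;  [(v - pi/3)^2] = -1/4;  [(v - pi/3)^3] = sqrt(3)/12;  [(v - pi/3)^4] = 1/48.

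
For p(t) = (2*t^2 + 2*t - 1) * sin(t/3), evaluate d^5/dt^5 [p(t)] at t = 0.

Shift and add copies of the series according to the polynomial's terms.
The coefficient of t^5 in the expansion is -361/29160, so p^(5)(0) = 5! * (-361/29160) = -361/243.

-361/243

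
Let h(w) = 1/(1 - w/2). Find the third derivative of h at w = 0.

3/4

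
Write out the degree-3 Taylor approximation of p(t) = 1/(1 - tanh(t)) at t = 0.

2*t^3/3 + t^2 + t + 1

Substitute the inner expansion into the outer series and collect powers.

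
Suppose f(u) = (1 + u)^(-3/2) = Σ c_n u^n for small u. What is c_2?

15/8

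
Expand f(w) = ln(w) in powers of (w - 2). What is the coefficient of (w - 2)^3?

1/24

[(w - 2)^0] = ln(2);  [(w - 2)^1] = 1/2;  [(w - 2)^2] = -1/8;  [(w - 2)^3] = 1/24.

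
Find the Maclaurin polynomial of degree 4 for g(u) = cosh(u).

u^4/24 + u^2/2 + 1

Differentiate repeatedly and evaluate at the center.
[u^0] = 1;  [u^1] = 0;  [u^2] = 1/2;  [u^3] = 0;  [u^4] = 1/24.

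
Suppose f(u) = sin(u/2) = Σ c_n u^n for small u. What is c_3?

f(0) = 0
f′(0) = 1/2
f′′(0) = 0
f′′′(0) = -1/8
Dividing each by k! gives the coefficients c_0, ..., c_3.

-1/48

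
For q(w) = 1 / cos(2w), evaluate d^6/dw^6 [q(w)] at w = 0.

Write the quotient as an unknown series and match coefficients against numerator = denominator · series.
The coefficient of w^6 in the expansion is 244/45, so q^(6)(0) = 6! * (244/45) = 3904.

3904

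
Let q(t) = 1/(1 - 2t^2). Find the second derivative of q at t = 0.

Use the known series and substitute for the argument.
The coefficient of t^2 in the expansion is 2, so q′′(0) = 2! * (2) = 4.

4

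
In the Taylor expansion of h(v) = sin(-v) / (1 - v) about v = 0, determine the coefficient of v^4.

Multiply the two series term by term and collect like powers.
[v^0] = 0;  [v^1] = -1;  [v^2] = -1;  [v^3] = -5/6;  [v^4] = -5/6.

-5/6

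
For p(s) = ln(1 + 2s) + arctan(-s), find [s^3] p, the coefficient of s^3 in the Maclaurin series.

Combine the two series term by term.

3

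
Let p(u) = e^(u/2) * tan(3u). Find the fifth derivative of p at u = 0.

Multiply the two series term by term and collect like powers.
The coefficient of u^5 in the expansion is 21461/640, so p^(5)(0) = 5! * (21461/640) = 64383/16.

64383/16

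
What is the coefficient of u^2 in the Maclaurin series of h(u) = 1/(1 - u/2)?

1/4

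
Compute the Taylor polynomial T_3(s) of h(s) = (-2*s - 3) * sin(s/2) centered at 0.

s^3/16 - s^2 - 3*s/2

Shift and add copies of the series according to the polynomial's terms.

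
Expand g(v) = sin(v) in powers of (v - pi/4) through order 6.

g(pi/4) = sqrt(2)/2
g′(pi/4) = sqrt(2)/2
g′′(pi/4) = -sqrt(2)/2
g′′′(pi/4) = -sqrt(2)/2
g^(4)(pi/4) = sqrt(2)/2
g^(5)(pi/4) = sqrt(2)/2
g^(6)(pi/4) = -sqrt(2)/2

-sqrt(2)*(v - pi/4)^6/1440 + sqrt(2)*(v - pi/4)^5/240 + sqrt(2)*(v - pi/4)^4/48 - sqrt(2)*(v - pi/4)^3/12 - sqrt(2)*(v - pi/4)^2/4 + sqrt(2)*(v - pi/4)/2 + sqrt(2)/2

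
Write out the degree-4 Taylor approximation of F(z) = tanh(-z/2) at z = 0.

z^3/24 - z/2

[z^0] = 0;  [z^1] = -1/2;  [z^2] = 0;  [z^3] = 1/24;  [z^4] = 0.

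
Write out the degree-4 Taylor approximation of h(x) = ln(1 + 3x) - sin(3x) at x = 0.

-81*x^4/4 + 27*x^3/2 - 9*x^2/2

Combine the two series term by term.
h(0) = 0
h′(0) = 0
h′′(0) = -9
h′′′(0) = 81
h^(4)(0) = -486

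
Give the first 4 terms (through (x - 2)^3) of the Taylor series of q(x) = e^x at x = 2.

q(2) = e^(2)
q′(2) = e^(2)
q′′(2) = e^(2)
q′′′(2) = e^(2)

(x - 2)^3*e^(2)/6 + (x - 2)^2*e^(2)/2 + (x - 2)*e^(2) + e^(2)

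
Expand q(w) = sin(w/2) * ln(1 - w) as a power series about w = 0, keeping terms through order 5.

-11*w^5/96 - 7*w^4/48 - w^3/4 - w^2/2

Write out both Maclaurin series and multiply, keeping only the needed powers.
q(0) = 0
q′(0) = 0
q′′(0) = -1
q′′′(0) = -3/2
q^(4)(0) = -7/2
q^(5)(0) = -55/4
Then c_k = q^(k)(0)/k! gives each Taylor coefficient.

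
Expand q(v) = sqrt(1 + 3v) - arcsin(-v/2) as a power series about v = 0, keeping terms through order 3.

Combine the two series term by term.
q(0) = 1
q′(0) = 2
q′′(0) = -9/4
q′′′(0) = 41/4

41*v^3/24 - 9*v^2/8 + 2*v + 1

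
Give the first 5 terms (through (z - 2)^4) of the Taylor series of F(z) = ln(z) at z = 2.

-(z - 2)^4/64 + (z - 2)^3/24 - (z - 2)^2/8 + (z - 2)/2 + ln(2)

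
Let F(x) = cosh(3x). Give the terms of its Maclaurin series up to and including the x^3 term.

F(0) = 1
F′(0) = 0
F′′(0) = 9
F′′′(0) = 0

9*x^2/2 + 1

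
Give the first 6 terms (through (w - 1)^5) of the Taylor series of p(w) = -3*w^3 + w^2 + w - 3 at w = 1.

-3*(w - 1)^3 - 8*(w - 1)^2 - 6*(w - 1) - 4

p(1) = -4
p′(1) = -6
p′′(1) = -16
p′′′(1) = -18
p^(4)(1) = 0
p^(5)(1) = 0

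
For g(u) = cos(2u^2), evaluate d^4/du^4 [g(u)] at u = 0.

-48

The coefficient of u^4 in the expansion is -2, so g^(4)(0) = 4! * (-2) = -48.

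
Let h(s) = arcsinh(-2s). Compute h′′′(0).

8

From the series, [s^3] h = 4/3; multiply by 3! = 6 to get 8.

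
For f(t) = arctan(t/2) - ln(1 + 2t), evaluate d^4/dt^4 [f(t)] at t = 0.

96

Add the two expansions coefficient-wise.
The coefficient of t^4 in the expansion is 4, so f^(4)(0) = 4! * (4) = 96.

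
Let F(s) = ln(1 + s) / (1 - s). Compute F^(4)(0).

14

Use 1/(1 - r) = Σ r^k on the denominator, then take the Cauchy product.
The coefficient of s^4 in the expansion is 7/12, so F^(4)(0) = 4! * (7/12) = 14.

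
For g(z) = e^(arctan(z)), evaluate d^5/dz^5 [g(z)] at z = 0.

Substitute the inner expansion into the outer series and collect powers.
From the series, [z^5] g = 1/24; multiply by 5! = 120 to get 5.

5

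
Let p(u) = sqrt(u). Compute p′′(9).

Compute the successive derivatives at the expansion point and divide by k!.
The coefficient of (u - 9)^2 in the expansion is -1/216, so p′′(9) = 2! * (-1/216) = -1/108.

-1/108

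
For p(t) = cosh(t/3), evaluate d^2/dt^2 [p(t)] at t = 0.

1/9

The coefficient of t^2 in the expansion is 1/18, so p′′(0) = 2! * (1/18) = 1/9.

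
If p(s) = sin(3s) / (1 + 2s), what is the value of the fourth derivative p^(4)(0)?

-360

Write out both Maclaurin series and multiply, keeping only the needed powers.
The coefficient of s^4 in the expansion is -15, so p^(4)(0) = 4! * (-15) = -360.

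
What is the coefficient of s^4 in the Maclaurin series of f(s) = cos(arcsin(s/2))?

-1/128

Compose series: expand the inner function first, then feed it into the outer expansion.
f(0) = 1
f′(0) = 0
f′′(0) = -1/4
f′′′(0) = 0
f^(4)(0) = -3/16
Dividing each by k! gives the coefficients c_0, ..., c_4.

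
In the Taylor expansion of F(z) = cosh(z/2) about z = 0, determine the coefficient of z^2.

F(0) = 1
F′(0) = 0
F′′(0) = 1/4
So c_2 = F′′(0)/2! = 1/8.

1/8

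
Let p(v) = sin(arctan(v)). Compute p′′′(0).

-3

Plug the Maclaurin series of the inner function into that of the outer and collect terms.
The coefficient of v^3 in the expansion is -1/2, so p′′′(0) = 3! * (-1/2) = -3.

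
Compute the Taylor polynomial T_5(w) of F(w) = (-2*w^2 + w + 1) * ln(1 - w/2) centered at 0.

Shift and add copies of the series according to the polynomial's terms.
F(0) = 0
F′(0) = -1/2
F′′(0) = -5/4
F′′′(0) = 5
F^(4)(0) = 37/8
F^(5)(0) = 59/8
Dividing each by k! gives the coefficients c_0, ..., c_5.

59*w^5/960 + 37*w^4/192 + 5*w^3/6 - 5*w^2/8 - w/2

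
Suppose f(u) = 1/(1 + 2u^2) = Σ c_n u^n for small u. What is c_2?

Apply the Taylor formula c_k = f^(k)(a)/k!.

-2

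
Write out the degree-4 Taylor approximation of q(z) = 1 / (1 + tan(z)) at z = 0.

5*z^4/3 - 4*z^3/3 + z^2 - z + 1

Use the geometric series for the reciprocal, then substitute.
q(0) = 1
q′(0) = -1
q′′(0) = 2
q′′′(0) = -8
q^(4)(0) = 40
The Taylor polynomial is Σ q^(k)(0)/k! · z^k.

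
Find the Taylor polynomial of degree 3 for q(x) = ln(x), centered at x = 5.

(x - 5)^3/375 - (x - 5)^2/50 + (x - 5)/5 + ln(5)

q(5) = ln(5)
q′(5) = 1/5
q′′(5) = -1/25
q′′′(5) = 2/125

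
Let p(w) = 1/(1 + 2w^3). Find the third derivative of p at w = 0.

-12

From the series, [w^3] p = -2; multiply by 3! = 6 to get -12.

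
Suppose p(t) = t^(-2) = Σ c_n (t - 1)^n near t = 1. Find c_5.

-6

p(1) = 1
p′(1) = -2
p′′(1) = 6
p′′′(1) = -24
p^(4)(1) = 120
p^(5)(1) = -720
Dividing each by k! gives the coefficients c_0, ..., c_5.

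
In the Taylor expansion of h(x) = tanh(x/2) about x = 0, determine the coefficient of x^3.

-1/24

h(0) = 0
h′(0) = 1/2
h′′(0) = 0
h′′′(0) = -1/4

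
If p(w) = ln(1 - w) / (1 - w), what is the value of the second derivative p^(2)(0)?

-3

Take the Cauchy product of the two expansions.
From the series, [w^2] p = -3/2; multiply by 2! = 2 to get -3.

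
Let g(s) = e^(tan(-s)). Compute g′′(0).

1

Substitute the inner expansion into the outer series and collect powers.
From the series, [s^2] g = 1/2; multiply by 2! = 2 to get 1.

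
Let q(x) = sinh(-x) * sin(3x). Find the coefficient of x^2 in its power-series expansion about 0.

Multiply the two series term by term and collect like powers.

-3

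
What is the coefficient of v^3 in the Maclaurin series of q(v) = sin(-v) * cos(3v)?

14/3

Expand each factor separately, then convolve coefficients.
So c_3 = q′′′(0)/3! = 14/3.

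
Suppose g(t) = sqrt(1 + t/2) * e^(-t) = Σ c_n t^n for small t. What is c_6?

Expand each factor separately, then convolve coefficients.
g(0) = 1
g′(0) = -3/4
g′′(0) = 7/16
g′′′(0) = -1/64
g^(4)(0) = -159/256
g^(5)(0) = 1781/1024
g^(6)(0) = -16793/4096

-16793/2949120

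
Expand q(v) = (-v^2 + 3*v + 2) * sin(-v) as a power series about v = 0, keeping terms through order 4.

v^4/2 + 4*v^3/3 - 3*v^2 - 2*v

Multiply each power in the prefactor through the base expansion.
q(0) = 0
q′(0) = -2
q′′(0) = -6
q′′′(0) = 8
q^(4)(0) = 12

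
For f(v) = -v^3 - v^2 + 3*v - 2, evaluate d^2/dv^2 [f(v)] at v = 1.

The coefficient of (v - 1)^2 in the expansion is -4, so f′′(1) = 2! * (-4) = -8.

-8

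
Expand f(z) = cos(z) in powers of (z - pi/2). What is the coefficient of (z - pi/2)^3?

[(z - pi/2)^0] = 0;  [(z - pi/2)^1] = -1;  [(z - pi/2)^2] = 0;  [(z - pi/2)^3] = 1/6.

1/6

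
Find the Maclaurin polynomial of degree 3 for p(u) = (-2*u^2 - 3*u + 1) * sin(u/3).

Shift and add copies of the series according to the polynomial's terms.

-109*u^3/162 - u^2 + u/3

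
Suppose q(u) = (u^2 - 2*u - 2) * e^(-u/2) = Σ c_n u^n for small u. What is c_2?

Multiply each power in the prefactor through the base expansion.
q(0) = -2
q′(0) = -1
q′′(0) = 7/2

7/4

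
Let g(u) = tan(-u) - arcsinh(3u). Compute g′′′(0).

25

Combine the two series term by term.
From the series, [u^3] g = 25/6; multiply by 3! = 6 to get 25.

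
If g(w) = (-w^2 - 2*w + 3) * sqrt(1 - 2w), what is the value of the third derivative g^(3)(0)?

Shift and add copies of the series according to the polynomial's terms.
The coefficient of w^3 in the expansion is 1/2, so g′′′(0) = 3! * (1/2) = 3.

3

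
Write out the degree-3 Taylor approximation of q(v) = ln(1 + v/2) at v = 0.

v^3/24 - v^2/8 + v/2

[v^0] = 0;  [v^1] = 1/2;  [v^2] = -1/8;  [v^3] = 1/24.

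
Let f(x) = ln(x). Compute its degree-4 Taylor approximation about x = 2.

f(2) = ln(2)
f′(2) = 1/2
f′′(2) = -1/4
f′′′(2) = 1/4
f^(4)(2) = -3/8
The Taylor polynomial is Σ f^(k)(2)/k! · (x - 2)^k.

-(x - 2)^4/64 + (x - 2)^3/24 - (x - 2)^2/8 + (x - 2)/2 + ln(2)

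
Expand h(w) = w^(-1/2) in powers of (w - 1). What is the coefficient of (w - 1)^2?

Use the known series and substitute for the argument.
h(1) = 1
h′(1) = -1/2
h′′(1) = 3/4

3/8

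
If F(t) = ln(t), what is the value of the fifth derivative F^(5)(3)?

Differentiate repeatedly and evaluate at the center.
From the series, [(t - 3)^5] F = 1/1215; multiply by 5! = 120 to get 8/81.

8/81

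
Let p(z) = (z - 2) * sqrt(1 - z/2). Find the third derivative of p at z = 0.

Multiply each power in the prefactor through the base expansion.
The coefficient of z^3 in the expansion is -1/64, so p′′′(0) = 3! * (-1/64) = -3/32.

-3/32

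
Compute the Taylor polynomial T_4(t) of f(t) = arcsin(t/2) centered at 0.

Differentiate repeatedly and evaluate at the center.

t^3/48 + t/2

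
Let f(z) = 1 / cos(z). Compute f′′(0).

1

Divide the numerator series by the denominator series (power-series long division).
The coefficient of z^2 in the expansion is 1/2, so f′′(0) = 2! * (1/2) = 1.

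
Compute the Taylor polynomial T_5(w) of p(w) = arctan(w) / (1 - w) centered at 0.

13*w^5/15 + 2*w^4/3 + 2*w^3/3 + w^2 + w

Multiply the numerator's expansion by the denominator's geometric series.
p(0) = 0
p′(0) = 1
p′′(0) = 2
p′′′(0) = 4
p^(4)(0) = 16
p^(5)(0) = 104
Dividing each by k! gives the coefficients c_0, ..., c_5.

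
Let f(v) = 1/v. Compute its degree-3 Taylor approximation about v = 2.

f(2) = 1/2
f′(2) = -1/4
f′′(2) = 1/4
f′′′(2) = -3/8

-(v - 2)^3/16 + (v - 2)^2/8 - (v - 2)/4 + 1/2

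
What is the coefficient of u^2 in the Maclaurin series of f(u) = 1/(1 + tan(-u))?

1

Let u equal the inner series; expand the outer function in u and truncate.
f(0) = 1
f′(0) = 1
f′′(0) = 2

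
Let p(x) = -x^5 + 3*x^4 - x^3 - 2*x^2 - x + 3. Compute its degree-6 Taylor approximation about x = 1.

-(x - 1)^5 - 2*(x - 1)^4 + (x - 1)^3 + 3*(x - 1)^2 - (x - 1) + 1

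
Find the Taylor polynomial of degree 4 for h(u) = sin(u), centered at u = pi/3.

sqrt(3)*(u - pi/3)^4/48 - (u - pi/3)^3/12 - sqrt(3)*(u - pi/3)^2/4 + (u - pi/3)/2 + sqrt(3)/2

[(u - pi/3)^0] = sqrt(3)/2;  [(u - pi/3)^1] = 1/2;  [(u - pi/3)^2] = -sqrt(3)/4;  [(u - pi/3)^3] = -1/12;  [(u - pi/3)^4] = sqrt(3)/48.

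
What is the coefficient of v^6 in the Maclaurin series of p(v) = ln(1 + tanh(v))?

Compose series: expand the inner function first, then feed it into the outer expansion.
[v^0] = 0;  [v^1] = 1;  [v^2] = -1/2;  [v^3] = 0;  [v^4] = 1/12;  [v^5] = 0;  [v^6] = -1/45.

-1/45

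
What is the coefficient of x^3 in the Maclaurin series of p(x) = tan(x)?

Compute the successive derivatives at the expansion point and divide by k!.
[x^0] = 0;  [x^1] = 1;  [x^2] = 0;  [x^3] = 1/3.

1/3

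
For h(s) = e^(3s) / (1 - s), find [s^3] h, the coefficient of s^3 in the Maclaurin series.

Take the Cauchy product of the two expansions.
h(0) = 1
h′(0) = 4
h′′(0) = 17
h′′′(0) = 78
So c_3 = h′′′(0)/3! = 13.

13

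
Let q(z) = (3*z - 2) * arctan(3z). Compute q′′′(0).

108

Distribute the polynomial across the series and collect like powers.
From the series, [z^3] q = 18; multiply by 3! = 6 to get 108.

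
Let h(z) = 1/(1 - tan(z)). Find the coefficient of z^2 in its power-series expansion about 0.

Compose series: expand the inner function first, then feed it into the outer expansion.
h(0) = 1
h′(0) = 1
h′′(0) = 2
Then c_k = h^(k)(0)/k! gives each Taylor coefficient.

1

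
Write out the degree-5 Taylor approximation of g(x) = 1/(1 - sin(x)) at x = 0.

Compose series: expand the inner function first, then feed it into the outer expansion.
[x^0] = 1;  [x^1] = 1;  [x^2] = 1;  [x^3] = 5/6;  [x^4] = 2/3;  [x^5] = 61/120.

61*x^5/120 + 2*x^4/3 + 5*x^3/6 + x^2 + x + 1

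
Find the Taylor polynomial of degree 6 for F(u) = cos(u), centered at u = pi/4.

-sqrt(2)*(u - pi/4)^6/1440 - sqrt(2)*(u - pi/4)^5/240 + sqrt(2)*(u - pi/4)^4/48 + sqrt(2)*(u - pi/4)^3/12 - sqrt(2)*(u - pi/4)^2/4 - sqrt(2)*(u - pi/4)/2 + sqrt(2)/2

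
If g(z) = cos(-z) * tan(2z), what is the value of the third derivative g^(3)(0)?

10

Expand each factor separately, then convolve coefficients.
The coefficient of z^3 in the expansion is 5/3, so g′′′(0) = 3! * (5/3) = 10.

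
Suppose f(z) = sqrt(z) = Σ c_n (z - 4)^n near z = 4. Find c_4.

-5/16384

f(4) = 2
f′(4) = 1/4
f′′(4) = -1/32
f′′′(4) = 3/256
f^(4)(4) = -15/2048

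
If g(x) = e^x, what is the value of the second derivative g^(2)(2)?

From the series, [(x - 2)^2] g = e^(2)/2; multiply by 2! = 2 to get e^(2).

e^(2)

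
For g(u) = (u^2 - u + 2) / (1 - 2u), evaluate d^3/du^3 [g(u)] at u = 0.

Distribute the polynomial across the series and collect like powers.
The coefficient of u^3 in the expansion is 14, so g′′′(0) = 3! * (14) = 84.

84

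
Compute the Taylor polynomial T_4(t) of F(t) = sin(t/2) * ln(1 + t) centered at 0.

7*t^4/48 - t^3/4 + t^2/2

Multiply the two series term by term and collect like powers.
F(0) = 0
F′(0) = 0
F′′(0) = 1
F′′′(0) = -3/2
F^(4)(0) = 7/2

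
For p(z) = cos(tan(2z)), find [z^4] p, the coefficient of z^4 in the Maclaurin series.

-14/3

Compose series: expand the inner function first, then feed it into the outer expansion.
[z^0] = 1;  [z^1] = 0;  [z^2] = -2;  [z^3] = 0;  [z^4] = -14/3.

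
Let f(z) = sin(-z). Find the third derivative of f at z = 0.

1

From the series, [z^3] f = 1/6; multiply by 3! = 6 to get 1.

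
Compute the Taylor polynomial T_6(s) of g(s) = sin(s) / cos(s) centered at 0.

Divide the numerator series by the denominator series (power-series long division).
g(0) = 0
g′(0) = 1
g′′(0) = 0
g′′′(0) = 2
g^(4)(0) = 0
g^(5)(0) = 16
g^(6)(0) = 0

2*s^5/15 + s^3/3 + s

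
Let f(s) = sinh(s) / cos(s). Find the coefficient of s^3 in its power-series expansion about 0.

Divide the numerator series by the denominator series (power-series long division).

2/3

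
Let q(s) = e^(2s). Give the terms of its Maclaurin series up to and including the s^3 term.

Differentiate repeatedly and evaluate at the center.
[s^0] = 1;  [s^1] = 2;  [s^2] = 2;  [s^3] = 4/3.

4*s^3/3 + 2*s^2 + 2*s + 1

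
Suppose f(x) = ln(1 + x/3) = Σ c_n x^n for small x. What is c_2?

-1/18

f(0) = 0
f′(0) = 1/3
f′′(0) = -1/9
Then c_k = f^(k)(0)/k! gives each Taylor coefficient.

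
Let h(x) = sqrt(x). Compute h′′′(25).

3/25000

From the series, [(x - 25)^3] h = 1/50000; multiply by 3! = 6 to get 3/25000.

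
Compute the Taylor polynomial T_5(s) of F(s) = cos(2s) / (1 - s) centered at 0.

Take the Cauchy product of the two expansions.

-s^5/3 - s^4/3 - s^3 - s^2 + s + 1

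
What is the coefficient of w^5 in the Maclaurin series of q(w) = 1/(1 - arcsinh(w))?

Let u equal the inner series; expand the outer function in u and truncate.
q(0) = 1
q′(0) = 1
q′′(0) = 2
q′′′(0) = 5
q^(4)(0) = 16
q^(5)(0) = 69
Dividing each by k! gives the coefficients c_0, ..., c_5.

23/40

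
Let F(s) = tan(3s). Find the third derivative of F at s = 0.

The coefficient of s^3 in the expansion is 9, so F′′′(0) = 3! * (9) = 54.

54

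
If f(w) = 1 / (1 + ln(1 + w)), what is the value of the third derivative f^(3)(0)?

-14

Expand as Σ (-1)^k u^k with u equal to the inner function's series.
The coefficient of w^3 in the expansion is -7/3, so f′′′(0) = 3! * (-7/3) = -14.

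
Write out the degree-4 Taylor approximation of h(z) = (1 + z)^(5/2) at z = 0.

h(0) = 1
h′(0) = 5/2
h′′(0) = 15/4
h′′′(0) = 15/8
h^(4)(0) = -15/16
Dividing each by k! gives the coefficients c_0, ..., c_4.

-5*z^4/128 + 5*z^3/16 + 15*z^2/8 + 5*z/2 + 1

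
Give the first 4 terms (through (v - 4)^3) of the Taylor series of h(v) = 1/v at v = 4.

Compute the successive derivatives at the expansion point and divide by k!.
h(4) = 1/4
h′(4) = -1/16
h′′(4) = 1/32
h′′′(4) = -3/128
Dividing each by k! gives the coefficients c_0, ..., c_3.

-(v - 4)^3/256 + (v - 4)^2/64 - (v - 4)/16 + 1/4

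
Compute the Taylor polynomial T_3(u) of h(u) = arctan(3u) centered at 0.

-9*u^3 + 3*u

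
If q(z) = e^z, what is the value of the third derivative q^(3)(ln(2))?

2

Compute the successive derivatives at the expansion point and divide by k!.
From the series, [(z - ln(2))^3] q = 1/3; multiply by 3! = 6 to get 2.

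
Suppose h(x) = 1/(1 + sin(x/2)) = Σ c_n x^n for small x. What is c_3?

Let u equal the inner series; expand the outer function in u and truncate.
So c_3 = h′′′(0)/3! = -5/48.

-5/48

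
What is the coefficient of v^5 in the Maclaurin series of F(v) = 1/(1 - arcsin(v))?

63/40

Let u equal the inner series; expand the outer function in u and truncate.
F(0) = 1
F′(0) = 1
F′′(0) = 2
F′′′(0) = 7
F^(4)(0) = 32
F^(5)(0) = 189
So c_5 = F^(5)(0)/5! = 63/40.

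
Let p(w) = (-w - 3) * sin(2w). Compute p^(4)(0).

32

Shift and add copies of the series according to the polynomial's terms.
The coefficient of w^4 in the expansion is 4/3, so p^(4)(0) = 4! * (4/3) = 32.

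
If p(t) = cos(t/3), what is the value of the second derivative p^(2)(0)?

-1/9

Compute the successive derivatives at the expansion point and divide by k!.
The coefficient of t^2 in the expansion is -1/18, so p′′(0) = 2! * (-1/18) = -1/9.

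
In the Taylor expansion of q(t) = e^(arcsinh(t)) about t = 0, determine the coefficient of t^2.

1/2

Let u equal the inner series; expand the outer function in u and truncate.
q(0) = 1
q′(0) = 1
q′′(0) = 1
So c_2 = q′′(0)/2! = 1/2.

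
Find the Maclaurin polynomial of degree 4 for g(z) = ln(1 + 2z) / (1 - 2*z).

28*z^4/3 + 20*z^3/3 + 2*z^2 + 2*z

Use 1/(1 - r) = Σ r^k on the denominator, then take the Cauchy product.
g(0) = 0
g′(0) = 2
g′′(0) = 4
g′′′(0) = 40
g^(4)(0) = 224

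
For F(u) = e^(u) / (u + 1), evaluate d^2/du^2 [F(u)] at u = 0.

Expand 1/(denominator) as a geometric series and multiply by the numerator's series.
The coefficient of u^2 in the expansion is 1/2, so F′′(0) = 2! * (1/2) = 1.

1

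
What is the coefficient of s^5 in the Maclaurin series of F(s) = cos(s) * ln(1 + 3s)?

Take the Cauchy product of the two expansions.
F(0) = 0
F′(0) = 3
F′′(0) = -9
F′′′(0) = 45
F^(4)(0) = -432
F^(5)(0) = 5307

1769/40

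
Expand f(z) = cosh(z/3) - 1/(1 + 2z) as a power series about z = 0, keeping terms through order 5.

32*z^5 - 31103*z^4/1944 + 8*z^3 - 71*z^2/18 + 2*z

Expand each term separately and add.
[z^0] = 0;  [z^1] = 2;  [z^2] = -71/18;  [z^3] = 8;  [z^4] = -31103/1944;  [z^5] = 32.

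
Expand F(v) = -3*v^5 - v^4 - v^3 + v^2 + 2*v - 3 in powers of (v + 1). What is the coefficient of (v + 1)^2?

28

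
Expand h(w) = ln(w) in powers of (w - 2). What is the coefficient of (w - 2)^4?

h(2) = ln(2)
h′(2) = 1/2
h′′(2) = -1/4
h′′′(2) = 1/4
h^(4)(2) = -3/8
So c_4 = h^(4)(2)/4! = -1/64.

-1/64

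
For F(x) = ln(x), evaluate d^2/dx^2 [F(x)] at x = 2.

-1/4

From the series, [(x - 2)^2] F = -1/8; multiply by 2! = 2 to get -1/4.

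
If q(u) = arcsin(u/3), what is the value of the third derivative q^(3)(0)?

1/27

Apply the Taylor formula c_k = f^(k)(a)/k!.
The coefficient of u^3 in the expansion is 1/162, so q′′′(0) = 3! * (1/162) = 1/27.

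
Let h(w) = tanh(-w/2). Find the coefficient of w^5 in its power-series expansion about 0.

-1/240

Differentiate repeatedly and evaluate at the center.
h(0) = 0
h′(0) = -1/2
h′′(0) = 0
h′′′(0) = 1/4
h^(4)(0) = 0
h^(5)(0) = -1/2
Dividing each by k! gives the coefficients c_0, ..., c_5.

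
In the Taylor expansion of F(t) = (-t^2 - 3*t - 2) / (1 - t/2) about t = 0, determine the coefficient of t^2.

Distribute the polynomial across the series and collect like powers.
F(0) = -2
F′(0) = -4
F′′(0) = -6

-3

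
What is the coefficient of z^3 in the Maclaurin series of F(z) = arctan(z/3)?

-1/81

Differentiate repeatedly and evaluate at the center.
[z^0] = 0;  [z^1] = 1/3;  [z^2] = 0;  [z^3] = -1/81.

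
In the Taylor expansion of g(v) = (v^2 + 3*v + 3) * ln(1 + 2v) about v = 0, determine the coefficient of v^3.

4

Multiply each power in the prefactor through the base expansion.
g(0) = 0
g′(0) = 6
g′′(0) = 0
g′′′(0) = 24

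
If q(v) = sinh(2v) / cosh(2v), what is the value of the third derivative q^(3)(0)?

-16

Divide the numerator series by the denominator series (power-series long division).
From the series, [v^3] q = -8/3; multiply by 3! = 6 to get -16.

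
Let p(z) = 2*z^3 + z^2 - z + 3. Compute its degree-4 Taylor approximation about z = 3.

2*(z - 3)^3 + 19*(z - 3)^2 + 59*(z - 3) + 63

p(3) = 63
p′(3) = 59
p′′(3) = 38
p′′′(3) = 12
p^(4)(3) = 0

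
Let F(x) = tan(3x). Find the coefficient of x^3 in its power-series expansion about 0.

[x^0] = 0;  [x^1] = 3;  [x^2] = 0;  [x^3] = 9.

9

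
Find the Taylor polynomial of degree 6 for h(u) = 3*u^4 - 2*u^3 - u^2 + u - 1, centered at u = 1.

[(u - 1)^0] = 0;  [(u - 1)^1] = 5;  [(u - 1)^2] = 11;  [(u - 1)^3] = 10;  [(u - 1)^4] = 3;  [(u - 1)^5] = 0;  [(u - 1)^6] = 0.

3*(u - 1)^4 + 10*(u - 1)^3 + 11*(u - 1)^2 + 5*(u - 1)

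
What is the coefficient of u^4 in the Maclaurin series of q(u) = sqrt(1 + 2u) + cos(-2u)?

1/24

Combine the two series term by term.
q(0) = 2
q′(0) = 1
q′′(0) = -5
q′′′(0) = 3
q^(4)(0) = 1
So c_4 = q^(4)(0)/4! = 1/24.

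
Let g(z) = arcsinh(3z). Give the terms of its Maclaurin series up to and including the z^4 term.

-9*z^3/2 + 3*z

g(0) = 0
g′(0) = 3
g′′(0) = 0
g′′′(0) = -27
g^(4)(0) = 0
Dividing each by k! gives the coefficients c_0, ..., c_4.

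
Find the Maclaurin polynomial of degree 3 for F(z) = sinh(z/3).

z^3/162 + z/3

F(0) = 0
F′(0) = 1/3
F′′(0) = 0
F′′′(0) = 1/27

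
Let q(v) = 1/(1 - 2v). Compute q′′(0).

The coefficient of v^2 in the expansion is 4, so q′′(0) = 2! * (4) = 8.

8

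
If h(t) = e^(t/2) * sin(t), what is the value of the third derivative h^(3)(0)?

Write out both Maclaurin series and multiply, keeping only the needed powers.
From the series, [t^3] h = -1/24; multiply by 3! = 6 to get -1/4.

-1/4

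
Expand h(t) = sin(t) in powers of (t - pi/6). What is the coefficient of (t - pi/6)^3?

Apply the Taylor formula c_k = f^(k)(a)/k!.
So c_3 = h′′′(pi/6)/3! = -sqrt(3)/12.

-sqrt(3)/12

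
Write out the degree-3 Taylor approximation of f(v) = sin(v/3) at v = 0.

f(0) = 0
f′(0) = 1/3
f′′(0) = 0
f′′′(0) = -1/27
Dividing each by k! gives the coefficients c_0, ..., c_3.

-v^3/162 + v/3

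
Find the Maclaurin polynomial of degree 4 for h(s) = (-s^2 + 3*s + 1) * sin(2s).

-4*s^4 - 10*s^3/3 + 6*s^2 + 2*s

Shift and add copies of the series according to the polynomial's terms.
h(0) = 0
h′(0) = 2
h′′(0) = 12
h′′′(0) = -20
h^(4)(0) = -96
Then c_k = h^(k)(0)/k! gives each Taylor coefficient.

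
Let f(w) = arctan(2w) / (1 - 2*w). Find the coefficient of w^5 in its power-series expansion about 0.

416/15

Expand 1/(denominator) as a geometric series and multiply by the numerator's series.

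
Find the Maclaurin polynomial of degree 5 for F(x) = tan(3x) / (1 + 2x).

Write out both Maclaurin series and multiply, keeping only the needed powers.

582*x^5/5 - 42*x^4 + 21*x^3 - 6*x^2 + 3*x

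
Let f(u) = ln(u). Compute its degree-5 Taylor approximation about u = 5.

(u - 5)^5/15625 - (u - 5)^4/2500 + (u - 5)^3/375 - (u - 5)^2/50 + (u - 5)/5 + ln(5)

[(u - 5)^0] = ln(5);  [(u - 5)^1] = 1/5;  [(u - 5)^2] = -1/50;  [(u - 5)^3] = 1/375;  [(u - 5)^4] = -1/2500;  [(u - 5)^5] = 1/15625.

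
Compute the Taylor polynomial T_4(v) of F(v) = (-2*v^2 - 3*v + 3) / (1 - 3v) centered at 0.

144*v^4 + 48*v^3 + 16*v^2 + 6*v + 3

Shift and add copies of the series according to the polynomial's terms.
F(0) = 3
F′(0) = 6
F′′(0) = 32
F′′′(0) = 288
F^(4)(0) = 3456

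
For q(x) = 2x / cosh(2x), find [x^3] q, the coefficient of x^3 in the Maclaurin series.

-4

Divide the numerator series by the denominator series (power-series long division).
q(0) = 0
q′(0) = 2
q′′(0) = 0
q′′′(0) = -24
So c_3 = q′′′(0)/3! = -4.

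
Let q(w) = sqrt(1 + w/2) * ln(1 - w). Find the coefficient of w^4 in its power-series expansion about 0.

Write out both Maclaurin series and multiply, keeping only the needed powers.
q(0) = 0
q′(0) = -1
q′′(0) = -3/2
q′′′(0) = -41/16
q^(4)(0) = -125/16

-125/384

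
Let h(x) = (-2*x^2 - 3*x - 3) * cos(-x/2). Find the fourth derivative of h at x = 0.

93/16

Distribute the polynomial across the series and collect like powers.
The coefficient of x^4 in the expansion is 31/128, so h^(4)(0) = 4! * (31/128) = 93/16.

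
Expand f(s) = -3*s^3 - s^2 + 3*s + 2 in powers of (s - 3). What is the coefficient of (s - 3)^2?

Differentiate repeatedly and evaluate at the center.
[(s - 3)^0] = -79;  [(s - 3)^1] = -84;  [(s - 3)^2] = -28.

-28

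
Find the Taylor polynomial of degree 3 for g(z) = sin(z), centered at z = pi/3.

g(pi/3) = sqrt(3)/2
g′(pi/3) = 1/2
g′′(pi/3) = -sqrt(3)/2
g′′′(pi/3) = -1/2

-(z - pi/3)^3/12 - sqrt(3)*(z - pi/3)^2/4 + (z - pi/3)/2 + sqrt(3)/2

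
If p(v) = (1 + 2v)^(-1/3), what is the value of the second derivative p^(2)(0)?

The coefficient of v^2 in the expansion is 8/9, so p′′(0) = 2! * (8/9) = 16/9.

16/9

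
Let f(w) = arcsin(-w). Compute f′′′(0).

-1

The coefficient of w^3 in the expansion is -1/6, so f′′′(0) = 3! * (-1/6) = -1.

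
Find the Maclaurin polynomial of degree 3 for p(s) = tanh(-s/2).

s^3/24 - s/2

Use the known series and substitute for the argument.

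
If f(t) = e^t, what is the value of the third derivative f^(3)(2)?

From the series, [(t - 2)^3] f = e^(2)/6; multiply by 3! = 6 to get e^(2).

e^(2)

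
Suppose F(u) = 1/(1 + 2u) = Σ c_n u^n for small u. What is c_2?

4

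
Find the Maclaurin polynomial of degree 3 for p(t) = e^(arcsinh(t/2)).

Compose series: expand the inner function first, then feed it into the outer expansion.

t^2/8 + t/2 + 1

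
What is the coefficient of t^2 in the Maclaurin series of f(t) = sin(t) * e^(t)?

Take the Cauchy product of the two expansions.
So c_2 = f′′(0)/2! = 1.

1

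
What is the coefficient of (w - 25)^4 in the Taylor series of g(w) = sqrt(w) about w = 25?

-1/2000000

g(25) = 5
g′(25) = 1/10
g′′(25) = -1/500
g′′′(25) = 3/25000
g^(4)(25) = -3/250000
So c_4 = g^(4)(25)/4! = -1/2000000.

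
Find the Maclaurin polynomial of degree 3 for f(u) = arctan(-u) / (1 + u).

-2*u^3/3 + u^2 - u

Take the Cauchy product of the two expansions.
f(0) = 0
f′(0) = -1
f′′(0) = 2
f′′′(0) = -4
Dividing each by k! gives the coefficients c_0, ..., c_3.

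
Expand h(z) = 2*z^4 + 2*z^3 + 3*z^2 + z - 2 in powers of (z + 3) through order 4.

2*(z + 3)^4 - 22*(z + 3)^3 + 93*(z + 3)^2 - 179*(z + 3) + 130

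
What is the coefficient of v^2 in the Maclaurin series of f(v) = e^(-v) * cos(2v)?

-3/2

Multiply the two series term by term and collect like powers.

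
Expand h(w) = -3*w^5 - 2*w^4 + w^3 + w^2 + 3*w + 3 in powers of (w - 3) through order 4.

-47*(w - 3)^4 - 293*(w - 3)^3 - 908*(w - 3)^2 - 1395*(w - 3) - 843

h(3) = -843
h′(3) = -1395
h′′(3) = -1816
h′′′(3) = -1758
h^(4)(3) = -1128
The Taylor polynomial is Σ h^(k)(3)/k! · (w - 3)^k.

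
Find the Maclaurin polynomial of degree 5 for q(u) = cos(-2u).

2*u^4/3 - 2*u^2 + 1

Compute the successive derivatives at the expansion point and divide by k!.
q(0) = 1
q′(0) = 0
q′′(0) = -4
q′′′(0) = 0
q^(4)(0) = 16
q^(5)(0) = 0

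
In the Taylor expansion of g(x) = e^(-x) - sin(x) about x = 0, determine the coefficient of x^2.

Expand each term separately and add.
g(0) = 1
g′(0) = -2
g′′(0) = 1
So c_2 = g′′(0)/2! = 1/2.

1/2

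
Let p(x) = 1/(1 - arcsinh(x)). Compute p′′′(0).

Let u equal the inner series; expand the outer function in u and truncate.
The coefficient of x^3 in the expansion is 5/6, so p′′′(0) = 3! * (5/6) = 5.

5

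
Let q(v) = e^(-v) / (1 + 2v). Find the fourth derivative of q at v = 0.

633

Write out both Maclaurin series and multiply, keeping only the needed powers.
From the series, [v^4] q = 211/8; multiply by 4! = 24 to get 633.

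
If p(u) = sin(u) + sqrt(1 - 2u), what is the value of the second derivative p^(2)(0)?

-1

Combine the two series term by term.
The coefficient of u^2 in the expansion is -1/2, so p′′(0) = 2! * (-1/2) = -1.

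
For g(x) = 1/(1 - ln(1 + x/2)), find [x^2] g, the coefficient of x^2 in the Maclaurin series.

1/8

Let u equal the inner series; expand the outer function in u and truncate.
[x^0] = 1;  [x^1] = 1/2;  [x^2] = 1/8.
So c_2 = g′′(0)/2! = 1/8.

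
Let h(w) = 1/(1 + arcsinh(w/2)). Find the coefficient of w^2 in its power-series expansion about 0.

Compose series: expand the inner function first, then feed it into the outer expansion.
h(0) = 1
h′(0) = -1/2
h′′(0) = 1/2
Then c_k = h^(k)(0)/k! gives each Taylor coefficient.

1/4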